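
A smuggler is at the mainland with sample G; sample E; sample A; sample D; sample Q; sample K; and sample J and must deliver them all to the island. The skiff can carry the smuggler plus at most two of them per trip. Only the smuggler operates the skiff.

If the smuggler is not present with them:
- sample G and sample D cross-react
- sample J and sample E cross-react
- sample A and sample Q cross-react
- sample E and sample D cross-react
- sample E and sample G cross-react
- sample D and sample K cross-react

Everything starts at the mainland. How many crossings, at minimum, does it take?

Whatever the first load, the items left behind include a forbidden pair without the smuggler. No opening move is safe, so no plan exists.

impossible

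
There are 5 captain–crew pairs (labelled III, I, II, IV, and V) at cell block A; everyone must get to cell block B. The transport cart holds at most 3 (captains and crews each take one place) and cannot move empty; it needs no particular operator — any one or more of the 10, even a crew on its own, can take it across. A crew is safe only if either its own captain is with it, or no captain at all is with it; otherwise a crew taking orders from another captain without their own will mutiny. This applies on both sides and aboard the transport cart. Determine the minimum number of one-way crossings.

Counting alone: each trip to cell block B takes at most 3 across and each return brings at least 1 back, so after t trips out (and t−1 returns) at most 3t − (t−1) of the 10 are across; that first reaches 10 at t = 5, so at least 9 crossings are needed.
The safety rule pushes this higher. Following every safe sequence of crossings, the most of the 10 that can be at cell block B as the transport cart arrives there on crossing 9 is 9 — never all 10.
So no plan with fewer than 11 crossings exists, and this one achieves 11:
1. captain III and crew III cross → cell block B.
2. captain III crosses ← cell block A.
3. crew I, crew II, and crew IV cross → cell block B.
4. crew III crosses ← cell block A.
5. captain I, captain II, and captain IV cross → cell block B.
6. captain I and crew I cross ← cell block A.
7. captain I, captain III, and captain V cross → cell block B.
8. crew II crosses ← cell block A.
9. crew I and crew III cross → cell block B.
10. crew III crosses ← cell block A.
11. crew II, crew III, and crew V cross → cell block B.

11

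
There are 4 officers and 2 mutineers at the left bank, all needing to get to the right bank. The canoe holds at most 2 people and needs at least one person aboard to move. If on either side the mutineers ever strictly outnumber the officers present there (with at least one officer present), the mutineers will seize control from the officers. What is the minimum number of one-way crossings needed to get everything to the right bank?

9

Counting alone: each trip to the right bank takes at most 2 across and each return brings at least 1 back, so after t trips out (and t−1 returns) at most 2t − (t−1) of the 6 are across; that first reaches 6 at t = 5, so at least 9 crossings are needed.
The plan below uses exactly 9 crossings, so it is optimal:
1. 2 mutineers → the right bank.  (the left bank: 4O 0M; the right bank: 0O 2M)
2. 1 mutineer ← the left bank.  (the left bank: 4O 1M; the right bank: 0O 1M)
3. 2 officers → the right bank.  (the left bank: 2O 1M; the right bank: 2O 1M)
4. 1 mutineer ← the left bank.  (the left bank: 2O 2M; the right bank: 2O 0M)
5. 2 mutineers → the right bank.  (the left bank: 2O 0M; the right bank: 2O 2M)
6. 1 mutineer ← the left bank.  (the left bank: 2O 1M; the right bank: 2O 1M)
7. 1 officer and 1 mutineer → the right bank.  (the left bank: 1O 0M; the right bank: 3O 2M)
8. 1 mutineer ← the left bank.  (the left bank: 1O 1M; the right bank: 3O 1M)
9. 1 officer and 1 mutineer → the right bank.  (the left bank: 0O 0M; the right bank: 4O 2M)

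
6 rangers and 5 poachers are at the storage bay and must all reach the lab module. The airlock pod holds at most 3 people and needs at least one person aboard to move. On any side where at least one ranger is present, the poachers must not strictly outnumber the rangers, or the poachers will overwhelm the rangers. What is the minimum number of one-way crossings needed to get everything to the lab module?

9

Counting alone: each trip to the lab module takes at most 3 across and each return brings at least 1 back, so after t trips out (and t−1 returns) at most 3t − (t−1) of the 11 are across; that first reaches 11 at t = 5, so at least 9 crossings are needed.
The plan below uses exactly 9 crossings, so it is optimal:
1. 3 poachers → the lab module.  (the storage bay: 6R 2P; the lab module: 0R 3P)
2. 1 poacher ← the storage bay.  (the storage bay: 6R 3P; the lab module: 0R 2P)
3. 3 rangers → the lab module.  (the storage bay: 3R 3P; the lab module: 3R 2P)
4. 1 ranger ← the storage bay.  (the storage bay: 4R 3P; the lab module: 2R 2P)
5. 2 rangers and 1 poacher → the lab module.  (the storage bay: 2R 2P; the lab module: 4R 3P)
6. 1 ranger ← the storage bay.  (the storage bay: 3R 2P; the lab module: 3R 3P)
7. 2 rangers and 1 poacher → the lab module.  (the storage bay: 1R 1P; the lab module: 5R 4P)
8. 1 ranger ← the storage bay.  (the storage bay: 2R 1P; the lab module: 4R 4P)
9. 2 rangers and 1 poacher → the lab module.  (the storage bay: 0R 0P; the lab module: 6R 5P)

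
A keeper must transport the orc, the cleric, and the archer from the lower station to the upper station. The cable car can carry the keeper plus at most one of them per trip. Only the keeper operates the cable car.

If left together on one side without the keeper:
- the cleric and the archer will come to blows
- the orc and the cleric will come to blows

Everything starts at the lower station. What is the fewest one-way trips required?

Counting alone: the keeper can take at most 1 across per trip to the upper station, so moving all 3 needs at least 3 loaded trips out, with a return between consecutive ones — at least 5 crossings.
The safety rule pushes this higher. Following every safe sequence of crossings, the most of the 3 that can be at the upper station as the cable car arrives there on crossing 5 is 2 — never all 3.
So no plan with fewer than 7 crossings exists, and this one achieves 7:
1. Keeper goes to the upper station with the cleric.  [the lower station: the archer, the orc | the upper station: the cleric]
2. Keeper goes back to the lower station alone.  [the lower station: the archer, the orc | the upper station: the cleric]
3. Keeper goes to the upper station with the orc.  [the lower station: the archer | the upper station: the cleric, the orc]
4. Keeper goes back to the lower station with the cleric.  [the lower station: the archer, the cleric | the upper station: the orc]
5. Keeper goes to the upper station with the archer.  [the lower station: the cleric | the upper station: the archer, the orc]
6. Keeper goes back to the lower station alone.  [the lower station: the cleric | the upper station: the archer, the orc]
7. Keeper goes to the upper station with the cleric.  [the lower station: — | the upper station: the archer, the cleric, the orc]

7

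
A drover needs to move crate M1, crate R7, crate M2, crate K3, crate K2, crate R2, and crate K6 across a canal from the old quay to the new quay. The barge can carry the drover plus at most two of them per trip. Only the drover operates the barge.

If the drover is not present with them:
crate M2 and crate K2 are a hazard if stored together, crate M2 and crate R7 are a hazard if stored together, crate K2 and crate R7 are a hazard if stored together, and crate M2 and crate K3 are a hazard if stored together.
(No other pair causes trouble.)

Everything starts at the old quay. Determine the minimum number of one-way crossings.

11

Counting alone: the drover can take at most 2 across per trip to the new quay, so moving all 7 needs at least 4 loaded trips out, with a return between consecutive ones — at least 7 crossings.
The safety rule pushes this higher. Following every safe sequence of crossings, the most of the 7 that can be at the new quay as the barge arrives there on crossings 7, 9 is 5, 6 respectively — never all 7.
So no plan with fewer than 11 crossings exists, and this one achieves 11:
1. Drover goes to the new quay with crate M2 and crate R7.  [the old quay: crate K2, crate K3, crate K6, crate M1, crate R2 | the new quay: crate M2, crate R7]
2. Drover goes back to the old quay with crate R7.  [the old quay: crate K2, crate K3, crate K6, crate M1, crate R2, crate R7 | the new quay: crate M2]
3. Drover goes to the new quay with crate M1 and crate R7.  [the old quay: crate K2, crate K3, crate K6, crate R2 | the new quay: crate M1, crate M2, crate R7]
4. Drover goes back to the old quay with crate R7.  [the old quay: crate K2, crate K3, crate K6, crate R2, crate R7 | the new quay: crate M1, crate M2]
5. Drover goes to the new quay with crate K3 and crate R7.  [the old quay: crate K2, crate K6, crate R2 | the new quay: crate K3, crate M1, crate M2, crate R7]
6. Drover goes back to the old quay with crate M2.  [the old quay: crate K2, crate K6, crate M2, crate R2 | the new quay: crate K3, crate M1, crate R7]
7. Drover goes to the new quay with crate M2 and crate R2.  [the old quay: crate K2, crate K6 | the new quay: crate K3, crate M1, crate M2, crate R2, crate R7]
8. Drover goes back to the old quay with crate M2.  [the old quay: crate K2, crate K6, crate M2 | the new quay: crate K3, crate M1, crate R2, crate R7]
9. Drover goes to the new quay with crate K6 and crate M2.  [the old quay: crate K2 | the new quay: crate K3, crate K6, crate M1, crate M2, crate R2, crate R7]
10. Drover goes back to the old quay with crate M2.  [the old quay: crate K2, crate M2 | the new quay: crate K3, crate K6, crate M1, crate R2, crate R7]
11. Drover goes to the new quay with crate K2 and crate M2.  [the old quay: — | the new quay: crate K2, crate K3, crate K6, crate M1, crate M2, crate R2, crate R7]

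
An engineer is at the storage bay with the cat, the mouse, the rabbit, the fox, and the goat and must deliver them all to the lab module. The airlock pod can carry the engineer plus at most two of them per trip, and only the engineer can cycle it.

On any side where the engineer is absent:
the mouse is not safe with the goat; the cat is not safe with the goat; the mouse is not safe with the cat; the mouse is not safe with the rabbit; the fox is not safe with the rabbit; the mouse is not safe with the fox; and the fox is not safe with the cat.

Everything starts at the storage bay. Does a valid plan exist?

No

Whatever the first load, the items left behind include a forbidden pair without the engineer. No opening move is safe, so no plan exists.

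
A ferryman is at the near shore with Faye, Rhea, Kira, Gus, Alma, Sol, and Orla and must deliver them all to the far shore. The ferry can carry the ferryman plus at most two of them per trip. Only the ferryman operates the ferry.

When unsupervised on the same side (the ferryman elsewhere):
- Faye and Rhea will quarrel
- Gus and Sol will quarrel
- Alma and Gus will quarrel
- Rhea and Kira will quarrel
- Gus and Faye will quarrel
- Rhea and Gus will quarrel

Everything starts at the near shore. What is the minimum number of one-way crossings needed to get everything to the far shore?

Counting alone: the ferryman can take at most 2 across per trip to the far shore, so moving all 7 needs at least 4 loaded trips out, with a return between consecutive ones — at least 7 crossings.
The safety rule pushes this higher. Following every safe sequence of crossings, the most of the 7 that can be at the far shore as the ferry arrives there on crossings 7, 9 is 5, 6 respectively — never all 7.
So no plan with fewer than 11 crossings exists, and this one achieves 11:
1. Ferryman goes to the far shore with Gus and Rhea.
2. Ferryman goes back to the near shore with Rhea.
3. Ferryman goes to the far shore with Faye and Kira.
4. Ferryman goes back to the near shore with Faye.
5. Ferryman goes to the far shore with Alma and Faye.
6. Ferryman goes back to the near shore with Gus.
7. Ferryman goes to the far shore with Rhea and Sol.
8. Ferryman goes back to the near shore with Rhea.
9. Ferryman goes to the far shore with Orla and Rhea.
10. Ferryman goes back to the near shore with Rhea.
11. Ferryman goes to the far shore with Gus and Rhea.

11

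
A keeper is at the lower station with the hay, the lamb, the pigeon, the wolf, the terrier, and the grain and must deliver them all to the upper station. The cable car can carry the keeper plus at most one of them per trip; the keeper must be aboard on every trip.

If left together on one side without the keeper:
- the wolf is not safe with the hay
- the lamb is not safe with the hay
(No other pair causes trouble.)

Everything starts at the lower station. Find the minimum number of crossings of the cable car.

13

Counting alone: the keeper can take at most 1 across per trip to the upper station, so moving all 6 needs at least 6 loaded trips out, with a return between consecutive ones — at least 11 crossings.
The safety rule pushes this higher. Following every safe sequence of crossings, the most of the 6 that can be at the upper station as the cable car arrives there on crossing 11 is 5 — never all 6.
So no plan with fewer than 13 crossings exists, and this one achieves 13:
1. Keeper goes to the upper station with the hay.  [the lower station: the grain, the lamb, the pigeon, the terrier, the wolf | the upper station: the hay]
2. Keeper goes back to the lower station alone.  [the lower station: the grain, the lamb, the pigeon, the terrier, the wolf | the upper station: the hay]
3. Keeper goes to the upper station with the lamb.  [the lower station: the grain, the pigeon, the terrier, the wolf | the upper station: the hay, the lamb]
4. Keeper goes back to the lower station with the hay.  [the lower station: the grain, the hay, the pigeon, the terrier, the wolf | the upper station: the lamb]
5. Keeper goes to the upper station with the wolf.  [the lower station: the grain, the hay, the pigeon, the terrier | the upper station: the lamb, the wolf]
6. Keeper goes back to the lower station alone.  [the lower station: the grain, the hay, the pigeon, the terrier | the upper station: the lamb, the wolf]
7. Keeper goes to the upper station with the pigeon.  [the lower station: the grain, the hay, the terrier | the upper station: the lamb, the pigeon, the wolf]
8. Keeper goes back to the lower station alone.  [the lower station: the grain, the hay, the terrier | the upper station: the lamb, the pigeon, the wolf]
9. Keeper goes to the upper station with the terrier.  [the lower station: the grain, the hay | the upper station: the lamb, the pigeon, the terrier, the wolf]
10. Keeper goes back to the lower station alone.  [the lower station: the grain, the hay | the upper station: the lamb, the pigeon, the terrier, the wolf]
11. Keeper goes to the upper station with the grain.  [the lower station: the hay | the upper station: the grain, the lamb, the pigeon, the terrier, the wolf]
12. Keeper goes back to the lower station alone.  [the lower station: the hay | the upper station: the grain, the lamb, the pigeon, the terrier, the wolf]
13. Keeper goes to the upper station with the hay.  [the lower station: — | the upper station: the grain, the hay, the lamb, the pigeon, the terrier, the wolf]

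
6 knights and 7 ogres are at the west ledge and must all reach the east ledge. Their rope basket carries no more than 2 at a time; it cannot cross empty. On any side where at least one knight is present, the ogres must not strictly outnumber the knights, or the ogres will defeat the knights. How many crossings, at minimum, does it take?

The ogres already outnumber the knights at the west ledge before anyone moves, so the starting position itself is disallowed.

impossible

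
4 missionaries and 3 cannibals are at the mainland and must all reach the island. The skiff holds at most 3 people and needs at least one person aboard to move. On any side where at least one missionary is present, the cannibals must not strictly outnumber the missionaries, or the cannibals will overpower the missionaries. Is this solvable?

Yes

1. 3 cannibals → the island.  (the mainland: 4M 0C; the island: 0M 3C)
2. 1 cannibal ← the mainland.  (the mainland: 4M 1C; the island: 0M 2C)
3. 3 missionaries → the island.  (the mainland: 1M 1C; the island: 3M 2C)
4. 1 missionary ← the mainland.  (the mainland: 2M 1C; the island: 2M 2C)
5. 2 missionaries and 1 cannibal → the island.  (the mainland: 0M 0C; the island: 4M 3C)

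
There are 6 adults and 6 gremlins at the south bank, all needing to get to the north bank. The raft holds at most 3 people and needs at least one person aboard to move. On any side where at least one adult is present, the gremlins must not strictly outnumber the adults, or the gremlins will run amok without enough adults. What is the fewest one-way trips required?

impossible

Following every safe sequence of crossings from the start, the most of the 12 that can be at the north bank as the raft arrives there on crossings 1, 3, 5 is 3, 5, 6 respectively; the best ever achieved is 6 of 12.
From crossing 7 on, no configuration arises that was not already reachable earlier: only 17 distinct safe configurations (who is on which side, and where the raft is) can ever be reached, none of them has everyone across, and every continuation just revisits them. They are: 0 adults + 0 gremlins across (raft back at the start); 0 adults + 1 gremlin across (raft there); 0 adults + 1 gremlin across (raft back at the start); 0 adults + 2 gremlins across (raft there); 0 adults + 2 gremlins across (raft back at the start); 0 adults + 3 gremlins across (raft there); 0 adults + 3 gremlins across (raft back at the start); 0 adults + 4 gremlins across (raft there); 0 adults + 4 gremlins across (raft back at the start); 0 adults + 5 gremlins across (raft there); 0 adults + 5 gremlins across (raft back at the start); 0 adults + 6 gremlins across (raft there); 1 adult + 1 gremlin across (raft there); 1 adult + 1 gremlin across (raft back at the start); 2 adults + 2 gremlins across (raft there); 2 adults + 2 gremlins across (raft back at the start); 3 adults + 3 gremlins across (raft there). So no valid plan exists.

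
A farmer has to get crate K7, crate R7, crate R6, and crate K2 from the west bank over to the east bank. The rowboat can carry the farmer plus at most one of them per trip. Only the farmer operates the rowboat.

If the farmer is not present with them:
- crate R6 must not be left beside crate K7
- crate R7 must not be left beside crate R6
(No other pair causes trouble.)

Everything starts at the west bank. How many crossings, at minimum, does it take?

Counting alone: the farmer can take at most 1 across per trip to the east bank, so moving all 4 needs at least 4 loaded trips out, with a return between consecutive ones — at least 7 crossings.
The safety rule pushes this higher. Following every safe sequence of crossings, the most of the 4 that can be at the east bank as the rowboat arrives there on crossing 7 is 3 — never all 4.
So no plan with fewer than 9 crossings exists, and this one achieves 9:
1. Farmer goes to the east bank with crate R6.  [the west bank: crate K2, crate K7, crate R7 | the east bank: crate R6]
2. Farmer goes back to the west bank alone.  [the west bank: crate K2, crate K7, crate R7 | the east bank: crate R6]
3. Farmer goes to the east bank with crate K7.  [the west bank: crate K2, crate R7 | the east bank: crate K7, crate R6]
4. Farmer goes back to the west bank with crate R6.  [the west bank: crate K2, crate R6, crate R7 | the east bank: crate K7]
5. Farmer goes to the east bank with crate R7.  [the west bank: crate K2, crate R6 | the east bank: crate K7, crate R7]
6. Farmer goes back to the west bank alone.  [the west bank: crate K2, crate R6 | the east bank: crate K7, crate R7]
7. Farmer goes to the east bank with crate K2.  [the west bank: crate R6 | the east bank: crate K2, crate K7, crate R7]
8. Farmer goes back to the west bank alone.  [the west bank: crate R6 | the east bank: crate K2, crate K7, crate R7]
9. Farmer goes to the east bank with crate R6.  [the west bank: — | the east bank: crate K2, crate K7, crate R6, crate R7]

9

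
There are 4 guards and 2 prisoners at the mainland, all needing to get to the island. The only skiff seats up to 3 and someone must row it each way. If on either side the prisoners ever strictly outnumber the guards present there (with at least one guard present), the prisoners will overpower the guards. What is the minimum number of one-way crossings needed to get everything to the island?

Counting alone: each trip to the island takes at most 3 across and each return brings at least 1 back, so after t trips out (and t−1 returns) at most 3t − (t−1) of the 6 are across; that first reaches 6 at t = 3, so at least 5 crossings are needed.
The plan below uses exactly 5 crossings, so it is optimal:
1. 2 prisoners → the island.  (the mainland: 4G 0P; the island: 0G 2P)
2. 1 prisoner ← the mainland.  (the mainland: 4G 1P; the island: 0G 1P)
3. 2 guards and 1 prisoner → the island.  (the mainland: 2G 0P; the island: 2G 2P)
4. 1 prisoner ← the mainland.  (the mainland: 2G 1P; the island: 2G 1P)
5. 2 guards and 1 prisoner → the island.  (the mainland: 0G 0P; the island: 4G 2P)

5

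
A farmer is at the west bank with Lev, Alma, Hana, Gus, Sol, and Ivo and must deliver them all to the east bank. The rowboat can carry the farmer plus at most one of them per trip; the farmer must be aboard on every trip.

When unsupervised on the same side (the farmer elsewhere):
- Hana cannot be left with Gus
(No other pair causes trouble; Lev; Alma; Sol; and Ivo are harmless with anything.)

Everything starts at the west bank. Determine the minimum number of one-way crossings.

Counting alone: the farmer can take at most 1 across per trip to the east bank, so moving all 6 needs at least 6 loaded trips out, with a return between consecutive ones — at least 11 crossings.
The plan below uses exactly 11 crossings, so it is optimal:
1. Farmer goes to the east bank with Hana.  [the west bank: Alma, Gus, Ivo, Lev, Sol | the east bank: Hana]
2. Farmer goes back to the west bank alone.  [the west bank: Alma, Gus, Ivo, Lev, Sol | the east bank: Hana]
3. Farmer goes to the east bank with Lev.  [the west bank: Alma, Gus, Ivo, Sol | the east bank: Hana, Lev]
4. Farmer goes back to the west bank alone.  [the west bank: Alma, Gus, Ivo, Sol | the east bank: Hana, Lev]
5. Farmer goes to the east bank with Alma.  [the west bank: Gus, Ivo, Sol | the east bank: Alma, Hana, Lev]
6. Farmer goes back to the west bank alone.  [the west bank: Gus, Ivo, Sol | the east bank: Alma, Hana, Lev]
7. Farmer goes to the east bank with Sol.  [the west bank: Gus, Ivo | the east bank: Alma, Hana, Lev, Sol]
8. Farmer goes back to the west bank alone.  [the west bank: Gus, Ivo | the east bank: Alma, Hana, Lev, Sol]
9. Farmer goes to the east bank with Ivo.  [the west bank: Gus | the east bank: Alma, Hana, Ivo, Lev, Sol]
10. Farmer goes back to the west bank alone.  [the west bank: Gus | the east bank: Alma, Hana, Ivo, Lev, Sol]
11. Farmer goes to the east bank with Gus.  [the west bank: — | the east bank: Alma, Gus, Hana, Ivo, Lev, Sol]

11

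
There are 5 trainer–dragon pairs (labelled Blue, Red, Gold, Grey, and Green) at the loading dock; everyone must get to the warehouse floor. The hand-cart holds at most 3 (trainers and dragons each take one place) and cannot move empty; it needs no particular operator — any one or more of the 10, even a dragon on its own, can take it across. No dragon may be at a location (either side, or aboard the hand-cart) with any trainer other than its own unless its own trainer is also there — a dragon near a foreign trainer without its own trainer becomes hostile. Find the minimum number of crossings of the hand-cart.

Counting alone: each trip to the warehouse floor takes at most 3 across and each return brings at least 1 back, so after t trips out (and t−1 returns) at most 3t − (t−1) of the 10 are across; that first reaches 10 at t = 5, so at least 9 crossings are needed.
The safety rule pushes this higher. Following every safe sequence of crossings, the most of the 10 that can be at the warehouse floor as the hand-cart arrives there on crossing 9 is 9 — never all 10.
So no plan with fewer than 11 crossings exists, and this one achieves 11:
1. dragon Blue and trainer Blue cross → the warehouse floor.
2. trainer Blue crosses ← the loading dock.
3. dragon Gold, dragon Grey, and dragon Red cross → the warehouse floor.
4. dragon Blue crosses ← the loading dock.
5. trainer Gold, trainer Grey, and trainer Red cross → the warehouse floor.
6. dragon Red and trainer Red cross ← the loading dock.
7. trainer Blue, trainer Green, and trainer Red cross → the warehouse floor.
8. dragon Gold crosses ← the loading dock.
9. dragon Blue and dragon Red cross → the warehouse floor.
10. dragon Blue crosses ← the loading dock.
11. dragon Blue, dragon Gold, and dragon Green cross → the warehouse floor.

11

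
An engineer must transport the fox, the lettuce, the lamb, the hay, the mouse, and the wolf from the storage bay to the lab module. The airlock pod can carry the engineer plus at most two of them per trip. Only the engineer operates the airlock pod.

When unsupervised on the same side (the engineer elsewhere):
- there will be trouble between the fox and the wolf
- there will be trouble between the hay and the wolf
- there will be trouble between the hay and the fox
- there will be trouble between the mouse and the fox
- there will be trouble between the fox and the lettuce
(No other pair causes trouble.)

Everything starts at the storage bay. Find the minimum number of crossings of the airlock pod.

Counting alone: the engineer can take at most 2 across per trip to the lab module, so moving all 6 needs at least 3 loaded trips out, with a return between consecutive ones — at least 5 crossings.
The safety rule pushes this higher. Following every safe sequence of crossings, the most of the 6 that can be at the lab module as the airlock pod arrives there on crossings 5, 7 is 4, 5 respectively — never all 6.
So no plan with fewer than 9 crossings exists, and this one achieves 9:
1. Engineer goes to the lab module with the fox and the hay.  [the storage bay: the lamb, the lettuce, the mouse, the wolf | the lab module: the fox, the hay]
2. Engineer goes back to the storage bay with the fox.  [the storage bay: the fox, the lamb, the lettuce, the mouse, the wolf | the lab module: the hay]
3. Engineer goes to the lab module with the fox and the lettuce.  [the storage bay: the lamb, the mouse, the wolf | the lab module: the fox, the hay, the lettuce]
4. Engineer goes back to the storage bay with the fox.  [the storage bay: the fox, the lamb, the mouse, the wolf | the lab module: the hay, the lettuce]
5. Engineer goes to the lab module with the fox and the lamb.  [the storage bay: the mouse, the wolf | the lab module: the fox, the hay, the lamb, the lettuce]
6. Engineer goes back to the storage bay with the fox.  [the storage bay: the fox, the mouse, the wolf | the lab module: the hay, the lamb, the lettuce]
7. Engineer goes to the lab module with the fox and the mouse.  [the storage bay: the wolf | the lab module: the fox, the hay, the lamb, the lettuce, the mouse]
8. Engineer goes back to the storage bay with the fox.  [the storage bay: the fox, the wolf | the lab module: the hay, the lamb, the lettuce, the mouse]
9. Engineer goes to the lab module with the fox and the wolf.  [the storage bay: — | the lab module: the fox, the hay, the lamb, the lettuce, the mouse, the wolf]

9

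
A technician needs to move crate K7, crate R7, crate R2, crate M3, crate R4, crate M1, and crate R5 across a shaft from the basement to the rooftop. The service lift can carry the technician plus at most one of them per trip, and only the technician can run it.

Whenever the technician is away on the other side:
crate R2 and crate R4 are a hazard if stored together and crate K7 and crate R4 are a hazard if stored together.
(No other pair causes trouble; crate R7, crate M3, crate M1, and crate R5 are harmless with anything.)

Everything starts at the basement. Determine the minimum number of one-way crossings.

Counting alone: the technician can take at most 1 across per trip to the rooftop, so moving all 7 needs at least 7 loaded trips out, with a return between consecutive ones — at least 13 crossings.
The safety rule pushes this higher. Following every safe sequence of crossings, the most of the 7 that can be at the rooftop as the service lift arrives there on crossing 13 is 6 — never all 7.
So no plan with fewer than 15 crossings exists, and this one achieves 15:
1. Technician goes to the rooftop with crate R4.  [the basement: crate K7, crate M1, crate M3, crate R2, crate R5, crate R7 | the rooftop: crate R4]
2. Technician goes back to the basement alone.  [the basement: crate K7, crate M1, crate M3, crate R2, crate R5, crate R7 | the rooftop: crate R4]
3. Technician goes to the rooftop with crate K7.  [the basement: crate M1, crate M3, crate R2, crate R5, crate R7 | the rooftop: crate K7, crate R4]
4. Technician goes back to the basement with crate R4.  [the basement: crate M1, crate M3, crate R2, crate R4, crate R5, crate R7 | the rooftop: crate K7]
5. Technician goes to the rooftop with crate R2.  [the basement: crate M1, crate M3, crate R4, crate R5, crate R7 | the rooftop: crate K7, crate R2]
6. Technician goes back to the basement alone.  [the basement: crate M1, crate M3, crate R4, crate R5, crate R7 | the rooftop: crate K7, crate R2]
7. Technician goes to the rooftop with crate R7.  [the basement: crate M1, crate M3, crate R4, crate R5 | the rooftop: crate K7, crate R2, crate R7]
8. Technician goes back to the basement alone.  [the basement: crate M1, crate M3, crate R4, crate R5 | the rooftop: crate K7, crate R2, crate R7]
9. Technician goes to the rooftop with crate M3.  [the basement: crate M1, crate R4, crate R5 | the rooftop: crate K7, crate M3, crate R2, crate R7]
10. Technician goes back to the basement alone.  [the basement: crate M1, crate R4, crate R5 | the rooftop: crate K7, crate M3, crate R2, crate R7]
11. Technician goes to the rooftop with crate M1.  [the basement: crate R4, crate R5 | the rooftop: crate K7, crate M1, crate M3, crate R2, crate R7]
12. Technician goes back to the basement alone.  [the basement: crate R4, crate R5 | the rooftop: crate K7, crate M1, crate M3, crate R2, crate R7]
13. Technician goes to the rooftop with crate R5.  [the basement: crate R4 | the rooftop: crate K7, crate M1, crate M3, crate R2, crate R5, crate R7]
14. Technician goes back to the basement alone.  [the basement: crate R4 | the rooftop: crate K7, crate M1, crate M3, crate R2, crate R5, crate R7]
15. Technician goes to the rooftop with crate R4.  [the basement: — | the rooftop: crate K7, crate M1, crate M3, crate R2, crate R4, crate R5, crate R7]

15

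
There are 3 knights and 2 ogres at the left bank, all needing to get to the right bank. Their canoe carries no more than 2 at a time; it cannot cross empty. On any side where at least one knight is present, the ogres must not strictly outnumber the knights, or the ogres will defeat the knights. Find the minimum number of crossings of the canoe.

7

Counting alone: each trip to the right bank takes at most 2 across and each return brings at least 1 back, so after t trips out (and t−1 returns) at most 2t − (t−1) of the 5 are across; that first reaches 5 at t = 4, so at least 7 crossings are needed.
The plan below uses exactly 7 crossings, so it is optimal:
1. 2 ogres → the right bank.  (the left bank: 3K 0O; the right bank: 0K 2O)
2. 1 ogre ← the left bank.  (the left bank: 3K 1O; the right bank: 0K 1O)
3. 2 knights → the right bank.  (the left bank: 1K 1O; the right bank: 2K 1O)
4. 1 knight ← the left bank.  (the left bank: 2K 1O; the right bank: 1K 1O)
5. 1 knight and 1 ogre → the right bank.  (the left bank: 1K 0O; the right bank: 2K 2O)
6. 1 ogre ← the left bank.  (the left bank: 1K 1O; the right bank: 2K 1O)
7. 1 knight and 1 ogre → the right bank.  (the left bank: 0K 0O; the right bank: 3K 2O)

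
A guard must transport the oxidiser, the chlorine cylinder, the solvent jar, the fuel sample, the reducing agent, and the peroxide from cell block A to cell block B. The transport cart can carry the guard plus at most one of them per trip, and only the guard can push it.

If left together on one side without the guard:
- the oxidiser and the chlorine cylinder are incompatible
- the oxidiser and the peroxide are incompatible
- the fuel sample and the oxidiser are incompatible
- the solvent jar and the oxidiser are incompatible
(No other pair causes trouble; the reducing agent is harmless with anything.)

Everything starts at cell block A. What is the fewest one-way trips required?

Following every safe sequence of crossings from the start, the most of the 6 that can be at cell block B as the transport cart arrives there on crossings 1, 3, 5 is 1, 2, 3 respectively; the best ever achieved is 3 of 6.
From crossing 7 on, no configuration arises that was not already reachable earlier: only 22 distinct safe configurations (who is on which side, and where the transport cart is) can ever be reached, none of them has everyone across, and every continuation just revisits them. So no valid plan exists.

impossible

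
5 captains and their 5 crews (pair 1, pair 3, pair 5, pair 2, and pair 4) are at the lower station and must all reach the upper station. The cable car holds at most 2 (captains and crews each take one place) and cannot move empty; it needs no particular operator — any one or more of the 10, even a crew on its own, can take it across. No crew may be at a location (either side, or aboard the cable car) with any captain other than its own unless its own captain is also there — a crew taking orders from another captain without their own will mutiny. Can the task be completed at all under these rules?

Following every safe sequence of crossings from the start, the most of the 10 that can be at the upper station as the cable car arrives there on crossings 1, 3, 5, 7 is 2, 3, 4, 5 respectively; the best ever achieved is 5 of 10.
From crossing 9 on, no configuration arises that was not already reachable earlier: only 82 distinct safe configurations (who is on which side, and where the cable car is) can ever be reached, none of them has everyone across, and every continuation just revisits them. So no valid plan exists.

No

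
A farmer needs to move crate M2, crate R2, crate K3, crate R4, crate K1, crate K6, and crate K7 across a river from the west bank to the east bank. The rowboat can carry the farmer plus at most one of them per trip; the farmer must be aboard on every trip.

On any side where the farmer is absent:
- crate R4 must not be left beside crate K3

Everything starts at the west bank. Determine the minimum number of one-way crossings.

Counting alone: the farmer can take at most 1 across per trip to the east bank, so moving all 7 needs at least 7 loaded trips out, with a return between consecutive ones — at least 13 crossings.
The plan below uses exactly 13 crossings, so it is optimal:
1. Farmer goes to the east bank with crate K3.
2. Farmer goes back to the west bank alone.
3. Farmer goes to the east bank with crate M2.
4. Farmer goes back to the west bank alone.
5. Farmer goes to the east bank with crate R2.
6. Farmer goes back to the west bank alone.
7. Farmer goes to the east bank with crate K1.
8. Farmer goes back to the west bank alone.
9. Farmer goes to the east bank with crate K6.
10. Farmer goes back to the west bank alone.
11. Farmer goes to the east bank with crate K7.
12. Farmer goes back to the west bank alone.
13. Farmer goes to the east bank with crate R4.

13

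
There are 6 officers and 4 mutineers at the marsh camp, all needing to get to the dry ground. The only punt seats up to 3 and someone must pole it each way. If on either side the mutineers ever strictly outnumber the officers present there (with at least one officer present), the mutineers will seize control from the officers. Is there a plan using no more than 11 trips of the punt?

Yes — this plan uses 9 crossings (≤ 11):
1. 2 mutineers → the dry ground.  (the marsh camp: 6O 2M; the dry ground: 0O 2M)
2. 1 mutineer ← the marsh camp.  (the marsh camp: 6O 3M; the dry ground: 0O 1M)
3. 3 mutineers → the dry ground.  (the marsh camp: 6O 0M; the dry ground: 0O 4M)
4. 1 mutineer ← the marsh camp.  (the marsh camp: 6O 1M; the dry ground: 0O 3M)
5. 3 officers → the dry ground.  (the marsh camp: 3O 1M; the dry ground: 3O 3M)
6. 1 mutineer ← the marsh camp.  (the marsh camp: 3O 2M; the dry ground: 3O 2M)
7. 1 officer and 2 mutineers → the dry ground.  (the marsh camp: 2O 0M; the dry ground: 4O 4M)
8. 1 mutineer ← the marsh camp.  (the marsh camp: 2O 1M; the dry ground: 4O 3M)
9. 2 officers and 1 mutineer → the dry ground.  (the marsh camp: 0O 0M; the dry ground: 6O 4M)

Yes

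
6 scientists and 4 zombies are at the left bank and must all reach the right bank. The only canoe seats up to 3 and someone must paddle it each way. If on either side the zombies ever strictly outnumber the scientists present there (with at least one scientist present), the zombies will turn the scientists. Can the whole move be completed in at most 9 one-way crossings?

Yes — this plan uses 9 crossings (≤ 9):
1. 2 zombies → the right bank.  (the left bank: 6S 2Z; the right bank: 0S 2Z)
2. 1 zombie ← the left bank.  (the left bank: 6S 3Z; the right bank: 0S 1Z)
3. 3 zombies → the right bank.  (the left bank: 6S 0Z; the right bank: 0S 4Z)
4. 1 zombie ← the left bank.  (the left bank: 6S 1Z; the right bank: 0S 3Z)
5. 3 scientists → the right bank.  (the left bank: 3S 1Z; the right bank: 3S 3Z)
6. 1 zombie ← the left bank.  (the left bank: 3S 2Z; the right bank: 3S 2Z)
7. 1 scientist and 2 zombies → the right bank.  (the left bank: 2S 0Z; the right bank: 4S 4Z)
8. 1 zombie ← the left bank.  (the left bank: 2S 1Z; the right bank: 4S 3Z)
9. 2 scientists and 1 zombie → the right bank.  (the left bank: 0S 0Z; the right bank: 6S 4Z)

Yes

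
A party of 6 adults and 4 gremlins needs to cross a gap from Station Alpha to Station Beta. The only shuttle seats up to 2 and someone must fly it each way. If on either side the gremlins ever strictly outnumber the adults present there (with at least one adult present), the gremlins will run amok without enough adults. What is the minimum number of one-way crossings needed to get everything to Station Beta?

17

Counting alone: each trip to Station Beta takes at most 2 across and each return brings at least 1 back, so after t trips out (and t−1 returns) at most 2t − (t−1) of the 10 are across; that first reaches 10 at t = 9, so at least 17 crossings are needed.
The plan below uses exactly 17 crossings, so it is optimal:
1. 2 gremlins → Station Beta.  (Station Alpha: 6A 2G; Station Beta: 0A 2G)
2. 1 gremlin ← Station Alpha.  (Station Alpha: 6A 3G; Station Beta: 0A 1G)
3. 2 gremlins → Station Beta.  (Station Alpha: 6A 1G; Station Beta: 0A 3G)
4. 1 gremlin ← Station Alpha.  (Station Alpha: 6A 2G; Station Beta: 0A 2G)
5. 2 adults → Station Beta.  (Station Alpha: 4A 2G; Station Beta: 2A 2G)
6. 1 gremlin ← Station Alpha.  (Station Alpha: 4A 3G; Station Beta: 2A 1G)
7. 1 adult and 1 gremlin → Station Beta.  (Station Alpha: 3A 2G; Station Beta: 3A 2G)
8. 1 gremlin ← Station Alpha.  (Station Alpha: 3A 3G; Station Beta: 3A 1G)
9. 2 gremlins → Station Beta.  (Station Alpha: 3A 1G; Station Beta: 3A 3G)
10. 1 gremlin ← Station Alpha.  (Station Alpha: 3A 2G; Station Beta: 3A 2G)
11. 1 adult and 1 gremlin → Station Beta.  (Station Alpha: 2A 1G; Station Beta: 4A 3G)
12. 1 gremlin ← Station Alpha.  (Station Alpha: 2A 2G; Station Beta: 4A 2G)
13. 2 gremlins → Station Beta.  (Station Alpha: 2A 0G; Station Beta: 4A 4G)
14. 1 gremlin ← Station Alpha.  (Station Alpha: 2A 1G; Station Beta: 4A 3G)
15. 1 adult and 1 gremlin → Station Beta.  (Station Alpha: 1A 0G; Station Beta: 5A 4G)
16. 1 gremlin ← Station Alpha.  (Station Alpha: 1A 1G; Station Beta: 5A 3G)
17. 1 adult and 1 gremlin → Station Beta.  (Station Alpha: 0A 0G; Station Beta: 6A 4G)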